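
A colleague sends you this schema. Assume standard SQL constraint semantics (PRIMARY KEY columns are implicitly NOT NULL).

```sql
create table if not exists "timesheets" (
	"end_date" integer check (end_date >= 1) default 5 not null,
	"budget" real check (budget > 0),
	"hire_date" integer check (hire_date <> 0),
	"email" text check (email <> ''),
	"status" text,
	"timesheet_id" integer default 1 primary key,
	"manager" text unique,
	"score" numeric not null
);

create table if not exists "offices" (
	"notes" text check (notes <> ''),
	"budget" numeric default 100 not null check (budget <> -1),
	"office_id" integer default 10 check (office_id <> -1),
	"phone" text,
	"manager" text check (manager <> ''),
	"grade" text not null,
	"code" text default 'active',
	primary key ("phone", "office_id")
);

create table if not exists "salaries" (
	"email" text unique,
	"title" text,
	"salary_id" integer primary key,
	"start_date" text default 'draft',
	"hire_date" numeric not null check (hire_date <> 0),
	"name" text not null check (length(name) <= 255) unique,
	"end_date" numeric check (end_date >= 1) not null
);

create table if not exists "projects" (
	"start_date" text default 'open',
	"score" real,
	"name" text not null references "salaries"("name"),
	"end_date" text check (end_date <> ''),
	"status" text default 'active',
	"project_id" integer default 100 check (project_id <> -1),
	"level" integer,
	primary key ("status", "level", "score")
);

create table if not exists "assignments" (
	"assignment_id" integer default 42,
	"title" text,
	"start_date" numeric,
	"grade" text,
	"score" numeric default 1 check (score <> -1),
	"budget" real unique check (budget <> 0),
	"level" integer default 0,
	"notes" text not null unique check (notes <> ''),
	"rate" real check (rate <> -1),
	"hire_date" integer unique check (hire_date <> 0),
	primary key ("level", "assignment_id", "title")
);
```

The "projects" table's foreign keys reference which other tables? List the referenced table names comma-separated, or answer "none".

- name REFERENCES salaries(name).

salaries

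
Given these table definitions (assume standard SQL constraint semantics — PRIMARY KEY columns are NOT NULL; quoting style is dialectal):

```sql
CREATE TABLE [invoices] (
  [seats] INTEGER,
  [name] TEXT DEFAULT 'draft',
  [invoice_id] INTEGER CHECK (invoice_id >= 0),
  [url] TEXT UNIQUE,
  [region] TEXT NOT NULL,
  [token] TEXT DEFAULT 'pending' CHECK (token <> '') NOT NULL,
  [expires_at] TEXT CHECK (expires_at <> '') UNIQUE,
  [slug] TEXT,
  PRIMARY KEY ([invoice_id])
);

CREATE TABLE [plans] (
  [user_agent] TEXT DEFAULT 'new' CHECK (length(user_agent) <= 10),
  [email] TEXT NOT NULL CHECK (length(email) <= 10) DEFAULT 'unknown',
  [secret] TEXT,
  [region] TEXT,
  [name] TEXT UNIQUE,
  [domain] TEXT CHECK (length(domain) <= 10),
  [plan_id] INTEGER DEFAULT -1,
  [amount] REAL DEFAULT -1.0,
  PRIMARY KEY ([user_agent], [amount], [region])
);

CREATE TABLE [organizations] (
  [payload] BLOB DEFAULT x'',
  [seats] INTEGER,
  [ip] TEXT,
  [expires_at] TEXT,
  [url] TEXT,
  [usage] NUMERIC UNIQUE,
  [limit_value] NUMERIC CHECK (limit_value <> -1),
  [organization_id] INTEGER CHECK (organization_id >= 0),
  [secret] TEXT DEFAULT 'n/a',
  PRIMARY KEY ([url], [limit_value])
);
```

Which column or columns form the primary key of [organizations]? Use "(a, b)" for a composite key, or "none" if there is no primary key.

(url, limit_value)

A table-level PRIMARY KEY clause names 2 columns: url, limit_value.
This is a composite key — the combination is unique, not each column individually.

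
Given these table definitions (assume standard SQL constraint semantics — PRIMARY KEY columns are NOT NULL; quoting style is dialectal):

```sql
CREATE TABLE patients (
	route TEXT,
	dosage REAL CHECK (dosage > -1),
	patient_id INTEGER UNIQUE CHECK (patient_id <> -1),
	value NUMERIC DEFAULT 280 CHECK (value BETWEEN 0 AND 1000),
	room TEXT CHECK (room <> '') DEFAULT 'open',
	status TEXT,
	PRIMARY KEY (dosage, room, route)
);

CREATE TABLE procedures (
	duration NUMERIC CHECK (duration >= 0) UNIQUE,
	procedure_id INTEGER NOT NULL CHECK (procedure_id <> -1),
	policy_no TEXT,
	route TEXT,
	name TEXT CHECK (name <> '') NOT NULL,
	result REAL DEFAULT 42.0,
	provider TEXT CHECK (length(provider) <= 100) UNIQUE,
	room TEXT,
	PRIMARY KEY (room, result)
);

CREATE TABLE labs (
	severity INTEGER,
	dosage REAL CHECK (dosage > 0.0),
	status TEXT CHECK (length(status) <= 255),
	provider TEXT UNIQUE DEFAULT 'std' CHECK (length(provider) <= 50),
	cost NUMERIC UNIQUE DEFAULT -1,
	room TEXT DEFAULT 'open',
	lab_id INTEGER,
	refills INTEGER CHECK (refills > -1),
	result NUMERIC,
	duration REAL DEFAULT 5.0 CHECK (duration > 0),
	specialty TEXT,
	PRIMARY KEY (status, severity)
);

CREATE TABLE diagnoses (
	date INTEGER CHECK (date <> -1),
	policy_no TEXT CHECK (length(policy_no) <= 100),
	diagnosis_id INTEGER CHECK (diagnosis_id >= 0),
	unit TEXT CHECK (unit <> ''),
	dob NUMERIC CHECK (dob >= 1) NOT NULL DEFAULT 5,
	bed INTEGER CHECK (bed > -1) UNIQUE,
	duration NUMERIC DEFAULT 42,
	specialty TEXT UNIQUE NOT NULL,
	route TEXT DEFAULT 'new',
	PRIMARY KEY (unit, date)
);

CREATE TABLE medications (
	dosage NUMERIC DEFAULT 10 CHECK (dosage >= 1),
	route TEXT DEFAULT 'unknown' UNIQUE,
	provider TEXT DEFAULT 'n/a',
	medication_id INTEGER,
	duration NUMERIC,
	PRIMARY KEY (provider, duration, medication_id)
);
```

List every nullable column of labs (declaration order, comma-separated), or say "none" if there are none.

dosage, provider, cost, room, lab_id, refills, result, duration, specialty

- severity: part of the PRIMARY KEY, which implies NOT NULL → not nullable.
- dosage: CHECK does not forbid NULL (a CHECK constraint passes when its expression is NULL) → nullable.
- status: part of the PRIMARY KEY, which implies NOT NULL → not nullable.
- provider: CHECK does not forbid NULL (a CHECK constraint passes when its expression is NULL) → nullable.
- cost: UNIQUE does not imply NOT NULL → nullable.
- room: DEFAULT only fills an omitted column; an explicit NULL is still allowed → nullable.
- lab_id: no NOT NULL constraint applies → nullable.
- refills: CHECK does not forbid NULL (a CHECK constraint passes when its expression is NULL) → nullable.
- result: no NOT NULL constraint applies → nullable.
- duration: CHECK does not forbid NULL (a CHECK constraint passes when its expression is NULL) → nullable.
- specialty: no NOT NULL constraint applies → nullable.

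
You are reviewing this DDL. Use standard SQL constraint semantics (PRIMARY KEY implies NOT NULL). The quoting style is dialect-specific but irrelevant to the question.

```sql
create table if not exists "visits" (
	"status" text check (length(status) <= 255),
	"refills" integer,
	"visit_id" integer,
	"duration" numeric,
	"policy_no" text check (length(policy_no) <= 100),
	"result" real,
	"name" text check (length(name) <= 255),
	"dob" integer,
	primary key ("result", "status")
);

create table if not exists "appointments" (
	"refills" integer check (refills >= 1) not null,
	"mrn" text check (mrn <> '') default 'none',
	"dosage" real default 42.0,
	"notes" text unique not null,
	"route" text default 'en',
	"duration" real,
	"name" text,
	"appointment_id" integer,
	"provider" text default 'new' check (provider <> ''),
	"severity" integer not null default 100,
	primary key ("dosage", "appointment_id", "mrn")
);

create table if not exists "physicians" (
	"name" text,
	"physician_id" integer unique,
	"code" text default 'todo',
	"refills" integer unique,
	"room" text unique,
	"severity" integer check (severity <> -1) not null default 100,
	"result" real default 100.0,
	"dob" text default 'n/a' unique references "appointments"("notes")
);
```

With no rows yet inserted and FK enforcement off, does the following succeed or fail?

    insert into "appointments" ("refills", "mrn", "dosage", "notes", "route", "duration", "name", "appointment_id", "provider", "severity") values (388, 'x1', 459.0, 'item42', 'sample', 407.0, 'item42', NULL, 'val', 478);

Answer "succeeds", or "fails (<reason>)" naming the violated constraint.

fails (NOT NULL on appointment_id)

appointment_id is explicitly set to NULL, but appointment_id is part of the PRIMARY KEY (implied NOT NULL).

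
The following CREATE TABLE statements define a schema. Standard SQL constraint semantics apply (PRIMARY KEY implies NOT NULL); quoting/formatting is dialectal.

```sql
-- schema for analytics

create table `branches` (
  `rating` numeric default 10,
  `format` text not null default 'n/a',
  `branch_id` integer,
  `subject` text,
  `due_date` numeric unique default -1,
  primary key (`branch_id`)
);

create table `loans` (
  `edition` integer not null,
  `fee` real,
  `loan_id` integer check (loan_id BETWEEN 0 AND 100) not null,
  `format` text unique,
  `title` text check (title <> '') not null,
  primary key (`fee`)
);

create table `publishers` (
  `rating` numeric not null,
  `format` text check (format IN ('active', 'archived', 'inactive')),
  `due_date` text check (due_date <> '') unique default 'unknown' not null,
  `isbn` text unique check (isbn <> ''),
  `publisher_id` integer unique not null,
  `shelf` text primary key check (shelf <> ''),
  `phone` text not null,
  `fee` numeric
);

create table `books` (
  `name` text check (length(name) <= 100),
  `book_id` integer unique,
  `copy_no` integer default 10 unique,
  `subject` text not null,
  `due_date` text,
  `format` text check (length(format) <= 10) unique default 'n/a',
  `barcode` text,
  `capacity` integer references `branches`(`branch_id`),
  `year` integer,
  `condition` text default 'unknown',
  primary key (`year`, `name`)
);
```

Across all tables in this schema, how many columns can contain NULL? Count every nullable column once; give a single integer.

branches: 3 nullable (rating, subject, due_date — PK (branch_id) and explicit NOT NULL columns excluded).
loans: 1 nullable (format — PK (fee) and explicit NOT NULL columns excluded).
publishers: 3 nullable (format, isbn, fee — PK (shelf) and explicit NOT NULL columns excluded).
books: 7 nullable (book_id, copy_no, due_date, format, barcode, capacity, condition — PK (year, name) and explicit NOT NULL columns excluded).
Total: 3 + 1 + 3 + 7 = 14.

14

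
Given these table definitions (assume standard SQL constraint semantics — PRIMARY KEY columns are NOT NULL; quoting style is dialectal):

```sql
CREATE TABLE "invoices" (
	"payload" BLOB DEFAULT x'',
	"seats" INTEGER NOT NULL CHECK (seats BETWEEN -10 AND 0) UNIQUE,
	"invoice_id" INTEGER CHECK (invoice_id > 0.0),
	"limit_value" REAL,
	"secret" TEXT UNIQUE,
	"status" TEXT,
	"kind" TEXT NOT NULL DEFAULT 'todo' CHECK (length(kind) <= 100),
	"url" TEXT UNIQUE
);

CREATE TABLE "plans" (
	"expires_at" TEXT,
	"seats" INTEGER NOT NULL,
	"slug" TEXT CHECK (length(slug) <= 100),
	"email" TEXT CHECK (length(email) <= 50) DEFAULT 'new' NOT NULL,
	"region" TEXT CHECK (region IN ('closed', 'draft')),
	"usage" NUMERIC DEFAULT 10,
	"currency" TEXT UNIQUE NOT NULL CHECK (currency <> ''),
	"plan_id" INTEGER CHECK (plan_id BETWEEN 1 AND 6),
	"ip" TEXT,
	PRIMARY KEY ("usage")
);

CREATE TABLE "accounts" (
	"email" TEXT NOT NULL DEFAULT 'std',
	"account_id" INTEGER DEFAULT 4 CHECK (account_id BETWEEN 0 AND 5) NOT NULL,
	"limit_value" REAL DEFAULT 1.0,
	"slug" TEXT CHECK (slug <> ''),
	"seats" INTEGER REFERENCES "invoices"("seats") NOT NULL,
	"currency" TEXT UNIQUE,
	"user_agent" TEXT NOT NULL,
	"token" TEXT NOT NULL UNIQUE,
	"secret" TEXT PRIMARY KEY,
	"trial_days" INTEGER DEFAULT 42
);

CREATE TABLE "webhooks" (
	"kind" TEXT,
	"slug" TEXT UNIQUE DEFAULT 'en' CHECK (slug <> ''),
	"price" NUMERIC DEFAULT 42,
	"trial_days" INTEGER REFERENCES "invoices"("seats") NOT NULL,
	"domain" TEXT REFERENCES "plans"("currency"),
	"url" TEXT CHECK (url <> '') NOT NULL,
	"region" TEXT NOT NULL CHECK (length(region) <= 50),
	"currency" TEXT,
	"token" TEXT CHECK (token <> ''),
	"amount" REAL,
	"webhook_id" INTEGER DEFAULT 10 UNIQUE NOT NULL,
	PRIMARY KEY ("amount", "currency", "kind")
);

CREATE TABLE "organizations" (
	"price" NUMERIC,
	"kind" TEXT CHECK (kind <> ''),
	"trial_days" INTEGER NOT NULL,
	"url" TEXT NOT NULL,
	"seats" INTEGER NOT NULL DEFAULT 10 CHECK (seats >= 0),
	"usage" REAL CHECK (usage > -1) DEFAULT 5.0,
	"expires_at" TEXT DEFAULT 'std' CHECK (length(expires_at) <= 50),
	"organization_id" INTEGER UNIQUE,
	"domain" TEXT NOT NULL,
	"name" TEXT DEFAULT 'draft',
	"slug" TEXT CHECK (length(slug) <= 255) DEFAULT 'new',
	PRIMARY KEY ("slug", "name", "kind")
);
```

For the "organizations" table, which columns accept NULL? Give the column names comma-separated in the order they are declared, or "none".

price, usage, expires_at, organization_id

- price: no NOT NULL constraint applies → nullable.
- kind: part of the PRIMARY KEY, which implies NOT NULL → not nullable.
- trial_days: declared NOT NULL → not nullable.
- url: declared NOT NULL → not nullable.
- seats: declared NOT NULL → not nullable.
- usage: CHECK does not forbid NULL (a CHECK constraint passes when its expression is NULL) → nullable.
- expires_at: CHECK does not forbid NULL (a CHECK constraint passes when its expression is NULL) → nullable.
- organization_id: UNIQUE does not imply NOT NULL → nullable.
- domain: declared NOT NULL → not nullable.
- name: part of the PRIMARY KEY, which implies NOT NULL → not nullable.
- slug: part of the PRIMARY KEY, which implies NOT NULL → not nullable.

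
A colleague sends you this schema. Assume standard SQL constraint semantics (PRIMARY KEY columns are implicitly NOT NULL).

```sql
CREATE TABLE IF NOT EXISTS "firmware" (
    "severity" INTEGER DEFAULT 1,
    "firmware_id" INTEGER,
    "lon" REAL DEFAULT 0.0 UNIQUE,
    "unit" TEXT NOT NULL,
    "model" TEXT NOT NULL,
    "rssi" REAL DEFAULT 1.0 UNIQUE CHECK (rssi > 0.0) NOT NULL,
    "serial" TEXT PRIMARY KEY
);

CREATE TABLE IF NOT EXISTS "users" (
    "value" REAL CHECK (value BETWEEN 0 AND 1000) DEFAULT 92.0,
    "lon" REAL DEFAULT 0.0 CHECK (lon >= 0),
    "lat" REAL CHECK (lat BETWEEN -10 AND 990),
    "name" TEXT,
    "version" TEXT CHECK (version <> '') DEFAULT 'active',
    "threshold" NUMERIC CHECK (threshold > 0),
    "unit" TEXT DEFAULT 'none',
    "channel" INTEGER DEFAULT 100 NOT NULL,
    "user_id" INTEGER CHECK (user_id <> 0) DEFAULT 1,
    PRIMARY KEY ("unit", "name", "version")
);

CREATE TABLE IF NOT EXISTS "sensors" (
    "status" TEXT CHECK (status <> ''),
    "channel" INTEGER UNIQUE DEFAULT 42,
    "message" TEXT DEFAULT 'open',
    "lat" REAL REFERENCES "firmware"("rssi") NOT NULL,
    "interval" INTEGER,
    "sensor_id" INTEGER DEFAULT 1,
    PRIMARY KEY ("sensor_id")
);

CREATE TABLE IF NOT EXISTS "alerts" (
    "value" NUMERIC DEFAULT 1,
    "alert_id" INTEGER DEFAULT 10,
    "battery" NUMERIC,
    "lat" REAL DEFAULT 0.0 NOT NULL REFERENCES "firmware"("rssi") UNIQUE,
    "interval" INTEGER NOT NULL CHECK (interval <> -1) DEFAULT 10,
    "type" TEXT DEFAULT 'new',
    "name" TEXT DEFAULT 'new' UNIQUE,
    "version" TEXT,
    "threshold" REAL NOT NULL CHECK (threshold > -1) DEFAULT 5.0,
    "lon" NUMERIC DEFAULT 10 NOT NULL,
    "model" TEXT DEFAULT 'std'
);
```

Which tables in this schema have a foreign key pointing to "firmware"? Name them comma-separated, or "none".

- sensors.lat references firmware(rssi).
- alerts.lat references firmware(rssi).

sensors, alerts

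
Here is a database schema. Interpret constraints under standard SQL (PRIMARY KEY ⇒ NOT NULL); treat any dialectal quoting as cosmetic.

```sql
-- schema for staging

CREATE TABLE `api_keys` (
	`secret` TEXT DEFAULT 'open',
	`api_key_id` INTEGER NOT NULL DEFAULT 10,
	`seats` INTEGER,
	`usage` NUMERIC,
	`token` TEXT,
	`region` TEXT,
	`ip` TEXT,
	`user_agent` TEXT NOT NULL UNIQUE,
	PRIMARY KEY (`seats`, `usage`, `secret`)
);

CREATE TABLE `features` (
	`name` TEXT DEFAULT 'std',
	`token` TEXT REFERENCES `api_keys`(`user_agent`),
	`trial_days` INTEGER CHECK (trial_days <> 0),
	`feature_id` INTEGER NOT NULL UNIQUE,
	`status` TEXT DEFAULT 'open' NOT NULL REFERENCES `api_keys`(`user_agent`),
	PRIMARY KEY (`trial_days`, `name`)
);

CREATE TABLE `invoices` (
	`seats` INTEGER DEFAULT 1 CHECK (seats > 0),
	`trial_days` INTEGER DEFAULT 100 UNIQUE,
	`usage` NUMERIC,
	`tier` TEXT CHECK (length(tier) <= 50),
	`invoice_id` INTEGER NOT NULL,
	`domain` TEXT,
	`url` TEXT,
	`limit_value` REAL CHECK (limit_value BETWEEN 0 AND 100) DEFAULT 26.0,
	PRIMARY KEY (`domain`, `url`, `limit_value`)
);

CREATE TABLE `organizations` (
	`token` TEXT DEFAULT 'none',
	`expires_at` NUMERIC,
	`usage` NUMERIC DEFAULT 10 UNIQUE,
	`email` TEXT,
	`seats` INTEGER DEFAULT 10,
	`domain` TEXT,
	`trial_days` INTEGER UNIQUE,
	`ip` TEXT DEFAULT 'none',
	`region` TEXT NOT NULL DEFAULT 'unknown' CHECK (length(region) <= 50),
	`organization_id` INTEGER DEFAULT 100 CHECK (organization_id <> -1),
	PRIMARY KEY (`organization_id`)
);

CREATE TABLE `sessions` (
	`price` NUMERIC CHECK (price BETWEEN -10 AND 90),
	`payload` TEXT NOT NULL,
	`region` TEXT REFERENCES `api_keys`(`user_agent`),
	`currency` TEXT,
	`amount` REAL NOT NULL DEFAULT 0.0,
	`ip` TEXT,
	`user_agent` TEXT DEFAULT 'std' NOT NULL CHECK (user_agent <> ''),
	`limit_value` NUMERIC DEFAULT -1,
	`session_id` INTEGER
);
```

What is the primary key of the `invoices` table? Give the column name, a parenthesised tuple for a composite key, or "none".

(domain, url, limit_value)

A table-level PRIMARY KEY clause names 3 columns: domain, url, limit_value.
This is a composite key — the combination is unique, not each column individually.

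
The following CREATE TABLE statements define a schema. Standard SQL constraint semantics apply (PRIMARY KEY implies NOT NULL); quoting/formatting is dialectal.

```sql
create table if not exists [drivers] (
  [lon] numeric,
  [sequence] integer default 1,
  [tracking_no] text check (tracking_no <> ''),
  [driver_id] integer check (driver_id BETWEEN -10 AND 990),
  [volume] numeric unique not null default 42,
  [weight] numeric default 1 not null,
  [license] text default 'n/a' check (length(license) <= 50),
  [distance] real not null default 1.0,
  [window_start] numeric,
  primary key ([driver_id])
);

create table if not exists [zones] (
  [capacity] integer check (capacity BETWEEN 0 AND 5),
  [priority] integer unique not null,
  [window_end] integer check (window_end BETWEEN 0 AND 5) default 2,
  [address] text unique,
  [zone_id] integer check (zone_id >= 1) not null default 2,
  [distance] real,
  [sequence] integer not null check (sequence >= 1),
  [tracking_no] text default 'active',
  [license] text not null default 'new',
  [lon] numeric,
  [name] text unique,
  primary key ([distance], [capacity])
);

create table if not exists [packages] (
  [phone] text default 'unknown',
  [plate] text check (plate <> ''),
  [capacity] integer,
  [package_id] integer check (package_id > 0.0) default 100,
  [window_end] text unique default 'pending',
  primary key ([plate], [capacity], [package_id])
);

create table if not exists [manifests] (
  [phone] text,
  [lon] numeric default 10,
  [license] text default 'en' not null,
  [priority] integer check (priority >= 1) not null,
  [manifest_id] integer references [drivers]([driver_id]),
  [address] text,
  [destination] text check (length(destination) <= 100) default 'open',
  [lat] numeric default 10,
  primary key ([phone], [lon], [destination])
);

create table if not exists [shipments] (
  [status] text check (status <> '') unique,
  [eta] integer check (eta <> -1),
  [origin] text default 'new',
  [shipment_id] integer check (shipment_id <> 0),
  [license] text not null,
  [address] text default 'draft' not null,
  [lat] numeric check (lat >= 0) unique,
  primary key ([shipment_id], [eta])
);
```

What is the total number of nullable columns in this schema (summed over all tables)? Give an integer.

18

drivers: 5 nullable (lon, sequence, tracking_no, license, window_start — PK (driver_id) and explicit NOT NULL columns excluded).
zones: 5 nullable (window_end, address, tracking_no, lon, name — PK (distance, capacity) and explicit NOT NULL columns excluded).
packages: 2 nullable (phone, window_end — PK (plate, capacity, package_id) and explicit NOT NULL columns excluded).
manifests: 3 nullable (manifest_id, address, lat — PK (phone, lon, destination) and explicit NOT NULL columns excluded).
shipments: 3 nullable (status, origin, lat — PK (shipment_id, eta) and explicit NOT NULL columns excluded).
Total: 5 + 5 + 2 + 3 + 3 = 18.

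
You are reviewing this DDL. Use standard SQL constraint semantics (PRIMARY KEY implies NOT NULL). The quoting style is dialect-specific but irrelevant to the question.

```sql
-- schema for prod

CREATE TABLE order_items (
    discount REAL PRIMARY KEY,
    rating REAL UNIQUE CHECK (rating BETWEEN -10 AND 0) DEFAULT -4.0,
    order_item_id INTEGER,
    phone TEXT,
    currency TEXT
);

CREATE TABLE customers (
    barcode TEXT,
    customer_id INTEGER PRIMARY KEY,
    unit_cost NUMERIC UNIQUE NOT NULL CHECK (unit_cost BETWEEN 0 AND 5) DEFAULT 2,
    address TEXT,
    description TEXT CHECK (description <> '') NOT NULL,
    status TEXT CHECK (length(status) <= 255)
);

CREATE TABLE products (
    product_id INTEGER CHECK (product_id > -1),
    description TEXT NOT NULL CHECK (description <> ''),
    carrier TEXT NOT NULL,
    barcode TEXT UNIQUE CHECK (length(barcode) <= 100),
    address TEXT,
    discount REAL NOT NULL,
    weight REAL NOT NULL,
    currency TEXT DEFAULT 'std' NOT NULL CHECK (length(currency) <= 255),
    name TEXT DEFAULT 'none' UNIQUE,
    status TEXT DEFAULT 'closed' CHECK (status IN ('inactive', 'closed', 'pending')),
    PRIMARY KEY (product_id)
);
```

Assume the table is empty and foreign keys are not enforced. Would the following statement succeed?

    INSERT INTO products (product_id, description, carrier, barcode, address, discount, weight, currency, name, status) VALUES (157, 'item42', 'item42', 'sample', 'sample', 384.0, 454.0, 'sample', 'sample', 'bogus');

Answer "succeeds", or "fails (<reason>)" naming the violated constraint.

fails (CHECK on status)

The value 'bogus' for status violates CHECK (status IN ('inactive', 'closed', 'pending')).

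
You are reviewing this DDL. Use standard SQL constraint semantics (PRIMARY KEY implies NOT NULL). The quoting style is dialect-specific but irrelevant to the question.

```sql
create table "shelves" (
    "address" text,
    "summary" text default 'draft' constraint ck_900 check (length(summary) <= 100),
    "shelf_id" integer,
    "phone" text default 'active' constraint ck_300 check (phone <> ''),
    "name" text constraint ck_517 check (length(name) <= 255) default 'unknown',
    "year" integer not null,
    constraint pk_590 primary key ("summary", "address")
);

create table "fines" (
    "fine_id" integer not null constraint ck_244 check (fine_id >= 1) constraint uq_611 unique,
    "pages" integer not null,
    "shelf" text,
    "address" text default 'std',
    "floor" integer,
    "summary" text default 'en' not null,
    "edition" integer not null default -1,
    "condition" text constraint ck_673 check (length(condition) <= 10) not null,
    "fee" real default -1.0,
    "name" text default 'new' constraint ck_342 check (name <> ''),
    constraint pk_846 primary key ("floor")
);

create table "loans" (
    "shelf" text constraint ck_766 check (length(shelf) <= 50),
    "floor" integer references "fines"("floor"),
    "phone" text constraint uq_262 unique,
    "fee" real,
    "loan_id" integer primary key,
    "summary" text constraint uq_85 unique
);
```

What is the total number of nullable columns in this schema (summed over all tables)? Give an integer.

12

shelves: 3 nullable (shelf_id, phone, name — PK (summary, address) and explicit NOT NULL columns excluded).
fines: 4 nullable (shelf, address, fee, name — PK (floor) and explicit NOT NULL columns excluded).
loans: 5 nullable (shelf, floor, phone, fee, summary — PK (loan_id) and explicit NOT NULL columns excluded).
Total: 3 + 4 + 5 = 12.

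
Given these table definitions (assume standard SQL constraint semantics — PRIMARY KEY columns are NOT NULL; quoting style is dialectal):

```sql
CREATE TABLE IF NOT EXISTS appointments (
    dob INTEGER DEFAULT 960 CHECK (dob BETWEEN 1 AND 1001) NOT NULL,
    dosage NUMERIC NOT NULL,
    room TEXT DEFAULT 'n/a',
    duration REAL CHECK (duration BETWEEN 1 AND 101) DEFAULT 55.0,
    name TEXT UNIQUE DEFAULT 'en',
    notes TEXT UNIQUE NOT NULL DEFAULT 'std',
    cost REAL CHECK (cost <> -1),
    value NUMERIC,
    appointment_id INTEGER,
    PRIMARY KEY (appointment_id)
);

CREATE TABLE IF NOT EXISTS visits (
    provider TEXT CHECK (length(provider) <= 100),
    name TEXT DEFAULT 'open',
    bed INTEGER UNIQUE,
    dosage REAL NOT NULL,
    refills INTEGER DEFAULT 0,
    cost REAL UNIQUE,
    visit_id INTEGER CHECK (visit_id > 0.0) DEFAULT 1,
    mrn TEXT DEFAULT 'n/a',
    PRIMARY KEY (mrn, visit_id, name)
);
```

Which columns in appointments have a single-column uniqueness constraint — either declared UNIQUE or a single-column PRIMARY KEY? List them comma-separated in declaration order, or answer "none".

- dob: no UNIQUE or single-column PK constraint.
- dosage: no UNIQUE or single-column PK constraint.
- room: no UNIQUE or single-column PK constraint.
- duration: no UNIQUE or single-column PK constraint.
- name: declared UNIQUE → unique.
- notes: declared UNIQUE → unique.
- cost: no UNIQUE or single-column PK constraint.
- value: no UNIQUE or single-column PK constraint.
- appointment_id: single-column PRIMARY KEY → unique.

name, notes, appointment_id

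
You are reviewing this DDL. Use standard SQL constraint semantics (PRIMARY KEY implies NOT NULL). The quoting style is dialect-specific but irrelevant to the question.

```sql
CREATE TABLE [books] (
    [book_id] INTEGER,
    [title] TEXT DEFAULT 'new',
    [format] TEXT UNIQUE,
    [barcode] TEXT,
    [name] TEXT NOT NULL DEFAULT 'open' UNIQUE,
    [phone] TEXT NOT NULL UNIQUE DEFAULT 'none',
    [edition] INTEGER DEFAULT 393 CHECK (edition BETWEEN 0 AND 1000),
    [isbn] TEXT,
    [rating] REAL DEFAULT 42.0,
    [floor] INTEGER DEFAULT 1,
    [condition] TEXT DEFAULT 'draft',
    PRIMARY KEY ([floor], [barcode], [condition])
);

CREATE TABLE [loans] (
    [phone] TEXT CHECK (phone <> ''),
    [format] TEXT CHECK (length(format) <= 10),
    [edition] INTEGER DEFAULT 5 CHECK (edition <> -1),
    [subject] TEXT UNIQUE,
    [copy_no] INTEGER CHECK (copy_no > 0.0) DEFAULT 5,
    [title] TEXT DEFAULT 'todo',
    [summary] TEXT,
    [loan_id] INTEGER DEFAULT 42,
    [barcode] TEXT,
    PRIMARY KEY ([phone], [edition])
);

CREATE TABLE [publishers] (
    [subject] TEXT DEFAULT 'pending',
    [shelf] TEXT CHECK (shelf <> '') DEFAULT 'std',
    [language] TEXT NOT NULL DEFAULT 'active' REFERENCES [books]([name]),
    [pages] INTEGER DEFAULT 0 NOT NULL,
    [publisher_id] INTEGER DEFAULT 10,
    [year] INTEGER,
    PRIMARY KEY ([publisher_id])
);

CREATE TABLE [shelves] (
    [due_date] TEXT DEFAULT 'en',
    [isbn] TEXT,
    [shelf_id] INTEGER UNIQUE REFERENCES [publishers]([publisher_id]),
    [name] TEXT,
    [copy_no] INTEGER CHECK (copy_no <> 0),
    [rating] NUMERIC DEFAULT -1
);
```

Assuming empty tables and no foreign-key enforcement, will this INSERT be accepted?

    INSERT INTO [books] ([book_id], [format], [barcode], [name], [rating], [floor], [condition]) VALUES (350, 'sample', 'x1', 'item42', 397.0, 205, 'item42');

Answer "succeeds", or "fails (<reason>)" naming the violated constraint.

NOT NULL columns: barcode is supplied; condition is supplied; floor is supplied; name is supplied; phone defaults to 'none'.
No constraint is violated.

succeeds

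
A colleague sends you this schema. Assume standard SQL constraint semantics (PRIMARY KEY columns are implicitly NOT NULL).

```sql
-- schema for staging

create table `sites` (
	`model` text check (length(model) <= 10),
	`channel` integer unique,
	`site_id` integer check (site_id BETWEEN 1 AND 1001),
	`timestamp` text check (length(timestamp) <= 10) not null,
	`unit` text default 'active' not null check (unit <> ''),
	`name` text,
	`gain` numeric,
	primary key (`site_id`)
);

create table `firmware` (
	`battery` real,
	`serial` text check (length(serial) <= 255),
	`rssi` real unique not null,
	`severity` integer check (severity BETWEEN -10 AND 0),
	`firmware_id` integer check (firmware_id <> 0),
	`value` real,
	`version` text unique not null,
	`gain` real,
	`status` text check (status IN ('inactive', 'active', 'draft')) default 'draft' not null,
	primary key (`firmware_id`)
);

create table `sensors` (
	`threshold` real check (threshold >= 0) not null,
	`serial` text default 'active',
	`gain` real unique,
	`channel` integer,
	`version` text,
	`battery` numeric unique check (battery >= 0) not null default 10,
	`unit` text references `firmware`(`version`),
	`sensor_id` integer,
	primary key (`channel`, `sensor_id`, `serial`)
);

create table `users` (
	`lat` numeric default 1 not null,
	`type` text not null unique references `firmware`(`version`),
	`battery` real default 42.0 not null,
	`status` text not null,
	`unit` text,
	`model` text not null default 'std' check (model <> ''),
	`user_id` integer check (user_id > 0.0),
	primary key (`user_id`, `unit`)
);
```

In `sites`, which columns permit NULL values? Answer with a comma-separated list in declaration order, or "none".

model, channel, name, gain

- model: CHECK does not forbid NULL (a CHECK constraint passes when its expression is NULL) → nullable.
- channel: UNIQUE does not imply NOT NULL → nullable.
- site_id: part of the PRIMARY KEY, which implies NOT NULL → not nullable.
- timestamp: declared NOT NULL → not nullable.
- unit: declared NOT NULL → not nullable.
- name: no NOT NULL constraint applies → nullable.
- gain: no NOT NULL constraint applies → nullable.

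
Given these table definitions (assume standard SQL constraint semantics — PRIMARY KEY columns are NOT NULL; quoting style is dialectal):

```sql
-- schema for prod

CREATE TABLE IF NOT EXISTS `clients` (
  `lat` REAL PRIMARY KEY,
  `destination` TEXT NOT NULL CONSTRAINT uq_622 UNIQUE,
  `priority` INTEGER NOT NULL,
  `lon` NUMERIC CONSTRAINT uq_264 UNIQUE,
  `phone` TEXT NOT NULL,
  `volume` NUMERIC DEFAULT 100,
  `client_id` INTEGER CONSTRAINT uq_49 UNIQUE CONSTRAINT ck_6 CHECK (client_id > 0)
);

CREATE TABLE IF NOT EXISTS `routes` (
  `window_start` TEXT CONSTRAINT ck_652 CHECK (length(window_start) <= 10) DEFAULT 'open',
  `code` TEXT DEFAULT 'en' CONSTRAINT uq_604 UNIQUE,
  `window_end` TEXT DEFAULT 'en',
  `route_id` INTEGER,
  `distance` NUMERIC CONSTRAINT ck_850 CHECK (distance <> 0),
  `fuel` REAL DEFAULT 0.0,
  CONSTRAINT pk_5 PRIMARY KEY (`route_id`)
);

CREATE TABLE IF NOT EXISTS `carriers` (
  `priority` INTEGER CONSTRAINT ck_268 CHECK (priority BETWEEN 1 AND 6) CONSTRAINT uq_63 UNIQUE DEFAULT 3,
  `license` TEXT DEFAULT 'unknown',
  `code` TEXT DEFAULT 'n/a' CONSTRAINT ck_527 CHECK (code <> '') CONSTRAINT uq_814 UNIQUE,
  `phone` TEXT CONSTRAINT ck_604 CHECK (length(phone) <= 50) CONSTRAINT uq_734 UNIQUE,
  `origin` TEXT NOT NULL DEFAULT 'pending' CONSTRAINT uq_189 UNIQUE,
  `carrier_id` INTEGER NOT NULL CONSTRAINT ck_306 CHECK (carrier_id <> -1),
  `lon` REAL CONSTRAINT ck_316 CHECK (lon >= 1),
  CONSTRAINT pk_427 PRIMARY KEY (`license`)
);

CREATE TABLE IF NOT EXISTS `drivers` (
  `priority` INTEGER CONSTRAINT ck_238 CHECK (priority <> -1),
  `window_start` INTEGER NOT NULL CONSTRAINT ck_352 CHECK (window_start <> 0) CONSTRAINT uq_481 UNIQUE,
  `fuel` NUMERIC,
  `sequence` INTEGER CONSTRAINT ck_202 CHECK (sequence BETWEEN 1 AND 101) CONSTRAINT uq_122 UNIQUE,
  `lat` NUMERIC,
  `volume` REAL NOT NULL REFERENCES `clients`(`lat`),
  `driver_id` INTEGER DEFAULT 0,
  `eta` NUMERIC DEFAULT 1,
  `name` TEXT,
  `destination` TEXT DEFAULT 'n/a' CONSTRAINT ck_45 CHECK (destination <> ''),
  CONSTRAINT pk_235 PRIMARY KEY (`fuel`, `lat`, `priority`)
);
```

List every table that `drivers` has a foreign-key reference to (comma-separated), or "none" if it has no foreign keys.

- volume REFERENCES clients(lat).

clients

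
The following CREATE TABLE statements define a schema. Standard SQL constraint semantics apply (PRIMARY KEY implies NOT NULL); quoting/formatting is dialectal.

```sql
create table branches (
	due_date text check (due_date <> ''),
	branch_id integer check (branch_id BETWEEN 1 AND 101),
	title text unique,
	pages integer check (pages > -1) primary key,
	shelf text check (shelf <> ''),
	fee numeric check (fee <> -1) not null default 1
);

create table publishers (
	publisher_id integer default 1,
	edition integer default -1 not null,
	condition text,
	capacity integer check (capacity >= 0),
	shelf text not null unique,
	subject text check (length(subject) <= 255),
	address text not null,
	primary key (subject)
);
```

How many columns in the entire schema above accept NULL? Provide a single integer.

branches: 4 nullable (due_date, branch_id, title, shelf — PK (pages) and explicit NOT NULL columns excluded).
publishers: 3 nullable (publisher_id, condition, capacity — PK (subject) and explicit NOT NULL columns excluded).
Total: 4 + 3 = 7.

7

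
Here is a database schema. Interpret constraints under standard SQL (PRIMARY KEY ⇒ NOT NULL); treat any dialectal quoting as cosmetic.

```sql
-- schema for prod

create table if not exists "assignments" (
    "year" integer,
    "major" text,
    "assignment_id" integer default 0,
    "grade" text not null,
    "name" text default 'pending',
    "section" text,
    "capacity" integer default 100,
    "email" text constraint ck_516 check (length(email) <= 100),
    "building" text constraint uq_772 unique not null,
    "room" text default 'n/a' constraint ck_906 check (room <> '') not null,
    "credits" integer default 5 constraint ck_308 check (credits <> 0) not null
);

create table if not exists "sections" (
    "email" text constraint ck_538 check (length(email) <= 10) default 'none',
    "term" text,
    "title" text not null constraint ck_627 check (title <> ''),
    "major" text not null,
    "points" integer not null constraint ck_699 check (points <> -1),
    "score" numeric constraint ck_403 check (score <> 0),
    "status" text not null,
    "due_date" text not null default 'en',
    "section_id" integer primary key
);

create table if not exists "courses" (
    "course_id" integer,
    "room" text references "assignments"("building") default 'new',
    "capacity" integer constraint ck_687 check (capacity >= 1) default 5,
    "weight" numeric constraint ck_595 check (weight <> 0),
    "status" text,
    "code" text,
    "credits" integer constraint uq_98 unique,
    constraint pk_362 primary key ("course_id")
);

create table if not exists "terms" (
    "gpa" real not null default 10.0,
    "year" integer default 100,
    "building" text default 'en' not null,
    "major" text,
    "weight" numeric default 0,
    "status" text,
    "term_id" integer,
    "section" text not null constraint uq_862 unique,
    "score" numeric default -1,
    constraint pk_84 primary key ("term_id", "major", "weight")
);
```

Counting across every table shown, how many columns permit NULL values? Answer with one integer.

19

assignments: 7 nullable (year, major, assignment_id, name, section, capacity, email — PK none and explicit NOT NULL columns excluded).
sections: 3 nullable (email, term, score — PK (section_id) and explicit NOT NULL columns excluded).
courses: 6 nullable (room, capacity, weight, status, code, credits — PK (course_id) and explicit NOT NULL columns excluded).
terms: 3 nullable (year, status, score — PK (term_id, major, weight) and explicit NOT NULL columns excluded).
Total: 7 + 3 + 6 + 3 = 19.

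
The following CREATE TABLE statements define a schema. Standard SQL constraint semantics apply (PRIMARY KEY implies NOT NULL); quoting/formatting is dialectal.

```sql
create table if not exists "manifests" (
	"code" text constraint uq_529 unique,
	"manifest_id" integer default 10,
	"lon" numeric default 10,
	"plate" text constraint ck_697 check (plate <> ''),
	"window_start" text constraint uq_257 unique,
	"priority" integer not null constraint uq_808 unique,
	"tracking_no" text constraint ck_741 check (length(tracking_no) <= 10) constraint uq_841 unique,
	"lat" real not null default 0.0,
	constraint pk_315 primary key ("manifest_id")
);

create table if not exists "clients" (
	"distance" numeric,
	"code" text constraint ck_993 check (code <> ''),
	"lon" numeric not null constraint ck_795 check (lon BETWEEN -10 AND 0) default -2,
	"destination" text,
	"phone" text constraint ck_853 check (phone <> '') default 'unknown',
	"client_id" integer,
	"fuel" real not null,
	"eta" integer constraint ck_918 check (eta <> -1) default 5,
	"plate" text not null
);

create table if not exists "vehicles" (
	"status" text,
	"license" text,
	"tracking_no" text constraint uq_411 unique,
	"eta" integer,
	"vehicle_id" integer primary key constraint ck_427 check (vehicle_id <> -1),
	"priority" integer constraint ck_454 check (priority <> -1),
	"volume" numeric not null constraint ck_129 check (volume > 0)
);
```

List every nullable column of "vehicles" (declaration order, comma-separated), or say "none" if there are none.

status, license, tracking_no, eta, priority

- status: no NOT NULL constraint applies → nullable.
- license: no NOT NULL constraint applies → nullable.
- tracking_no: UNIQUE does not imply NOT NULL → nullable.
- eta: no NOT NULL constraint applies → nullable.
- vehicle_id: part of the PRIMARY KEY, which implies NOT NULL → not nullable.
- priority: CHECK does not forbid NULL (a CHECK constraint passes when its expression is NULL) → nullable.
- volume: declared NOT NULL → not nullable.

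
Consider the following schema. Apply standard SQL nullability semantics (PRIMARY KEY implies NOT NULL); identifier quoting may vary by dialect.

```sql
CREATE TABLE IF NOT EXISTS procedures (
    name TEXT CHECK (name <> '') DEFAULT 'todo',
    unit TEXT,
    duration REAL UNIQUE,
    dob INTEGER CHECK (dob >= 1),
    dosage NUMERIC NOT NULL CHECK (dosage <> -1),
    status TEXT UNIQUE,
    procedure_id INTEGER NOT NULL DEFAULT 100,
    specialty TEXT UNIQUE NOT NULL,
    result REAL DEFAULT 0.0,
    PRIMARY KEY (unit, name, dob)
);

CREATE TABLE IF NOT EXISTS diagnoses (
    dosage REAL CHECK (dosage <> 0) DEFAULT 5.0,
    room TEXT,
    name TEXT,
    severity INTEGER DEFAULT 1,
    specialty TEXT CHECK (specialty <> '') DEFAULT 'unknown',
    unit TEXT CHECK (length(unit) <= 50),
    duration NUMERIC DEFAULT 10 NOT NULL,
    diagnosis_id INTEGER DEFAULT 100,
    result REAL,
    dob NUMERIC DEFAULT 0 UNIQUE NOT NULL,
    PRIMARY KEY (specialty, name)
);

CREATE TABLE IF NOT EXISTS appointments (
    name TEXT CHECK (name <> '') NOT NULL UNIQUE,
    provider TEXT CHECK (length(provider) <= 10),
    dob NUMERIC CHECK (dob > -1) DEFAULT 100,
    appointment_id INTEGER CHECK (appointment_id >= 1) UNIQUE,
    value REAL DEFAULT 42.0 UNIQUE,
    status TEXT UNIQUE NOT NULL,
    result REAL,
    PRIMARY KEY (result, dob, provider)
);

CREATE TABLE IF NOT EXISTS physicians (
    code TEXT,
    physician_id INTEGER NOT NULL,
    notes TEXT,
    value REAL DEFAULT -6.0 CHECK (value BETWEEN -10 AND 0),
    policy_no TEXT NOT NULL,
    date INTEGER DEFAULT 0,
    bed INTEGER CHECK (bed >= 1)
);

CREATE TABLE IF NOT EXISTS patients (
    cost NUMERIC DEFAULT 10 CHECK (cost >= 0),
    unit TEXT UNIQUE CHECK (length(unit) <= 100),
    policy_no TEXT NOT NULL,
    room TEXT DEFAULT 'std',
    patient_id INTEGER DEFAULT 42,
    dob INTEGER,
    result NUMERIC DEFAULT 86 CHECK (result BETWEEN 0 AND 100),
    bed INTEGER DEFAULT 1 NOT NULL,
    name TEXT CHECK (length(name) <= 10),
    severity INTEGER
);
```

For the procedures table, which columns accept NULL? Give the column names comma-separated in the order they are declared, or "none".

duration, status, result

- name: part of the PRIMARY KEY, which implies NOT NULL → not nullable.
- unit: part of the PRIMARY KEY, which implies NOT NULL → not nullable.
- duration: UNIQUE does not imply NOT NULL → nullable.
- dob: part of the PRIMARY KEY, which implies NOT NULL → not nullable.
- dosage: declared NOT NULL → not nullable.
- status: UNIQUE does not imply NOT NULL → nullable.
- procedure_id: declared NOT NULL → not nullable.
- specialty: declared NOT NULL → not nullable.
- result: DEFAULT only fills an omitted column; an explicit NULL is still allowed → nullable.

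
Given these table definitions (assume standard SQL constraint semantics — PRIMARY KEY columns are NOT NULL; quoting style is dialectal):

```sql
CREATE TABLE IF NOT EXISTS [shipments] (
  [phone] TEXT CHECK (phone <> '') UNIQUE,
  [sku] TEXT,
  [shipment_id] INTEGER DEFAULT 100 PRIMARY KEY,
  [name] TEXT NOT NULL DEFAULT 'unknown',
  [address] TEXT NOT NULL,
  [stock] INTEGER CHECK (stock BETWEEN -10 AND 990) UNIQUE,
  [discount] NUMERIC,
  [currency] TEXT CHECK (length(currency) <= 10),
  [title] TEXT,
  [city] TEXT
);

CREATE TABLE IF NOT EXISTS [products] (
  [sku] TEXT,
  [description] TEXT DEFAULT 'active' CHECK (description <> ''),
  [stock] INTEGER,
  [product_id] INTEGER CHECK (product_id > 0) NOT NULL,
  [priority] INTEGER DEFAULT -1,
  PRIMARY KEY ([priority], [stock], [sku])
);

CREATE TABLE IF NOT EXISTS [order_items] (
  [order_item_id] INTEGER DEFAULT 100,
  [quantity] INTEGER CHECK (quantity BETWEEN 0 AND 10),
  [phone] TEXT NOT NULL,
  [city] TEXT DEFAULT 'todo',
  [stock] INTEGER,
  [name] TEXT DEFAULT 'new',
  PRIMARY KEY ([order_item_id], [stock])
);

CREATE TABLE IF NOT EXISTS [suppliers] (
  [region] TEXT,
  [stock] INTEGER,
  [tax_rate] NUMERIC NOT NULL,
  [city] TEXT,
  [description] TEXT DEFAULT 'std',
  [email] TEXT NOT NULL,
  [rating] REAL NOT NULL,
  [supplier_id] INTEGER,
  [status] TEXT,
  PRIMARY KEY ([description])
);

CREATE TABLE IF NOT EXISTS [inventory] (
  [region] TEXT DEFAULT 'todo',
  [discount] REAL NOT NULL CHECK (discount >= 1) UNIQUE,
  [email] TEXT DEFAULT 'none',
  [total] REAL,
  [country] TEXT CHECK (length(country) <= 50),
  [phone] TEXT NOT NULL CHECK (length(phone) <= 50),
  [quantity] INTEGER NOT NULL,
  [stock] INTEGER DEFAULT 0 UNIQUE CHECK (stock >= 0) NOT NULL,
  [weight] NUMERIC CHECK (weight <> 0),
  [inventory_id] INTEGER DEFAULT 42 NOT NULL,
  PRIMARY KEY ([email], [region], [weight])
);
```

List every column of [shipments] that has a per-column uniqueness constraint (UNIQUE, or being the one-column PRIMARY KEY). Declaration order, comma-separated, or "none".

- phone: declared UNIQUE → unique.
- sku: no UNIQUE or single-column PK constraint.
- shipment_id: single-column PRIMARY KEY → unique.
- name: no UNIQUE or single-column PK constraint.
- address: no UNIQUE or single-column PK constraint.
- stock: declared UNIQUE → unique.
- discount: no UNIQUE or single-column PK constraint.
- currency: no UNIQUE or single-column PK constraint.
- title: no UNIQUE or single-column PK constraint.
- city: no UNIQUE or single-column PK constraint.

phone, shipment_id, stock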